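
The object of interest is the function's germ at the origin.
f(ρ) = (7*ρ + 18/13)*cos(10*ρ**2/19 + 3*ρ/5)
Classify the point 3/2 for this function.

There is no denominator, hence no pole anywhere.
The factor cos(10*ρ**2/19 + 3*ρ/5) is entire.
So the germ continues analytically to 3/2.

The point is a regular point.


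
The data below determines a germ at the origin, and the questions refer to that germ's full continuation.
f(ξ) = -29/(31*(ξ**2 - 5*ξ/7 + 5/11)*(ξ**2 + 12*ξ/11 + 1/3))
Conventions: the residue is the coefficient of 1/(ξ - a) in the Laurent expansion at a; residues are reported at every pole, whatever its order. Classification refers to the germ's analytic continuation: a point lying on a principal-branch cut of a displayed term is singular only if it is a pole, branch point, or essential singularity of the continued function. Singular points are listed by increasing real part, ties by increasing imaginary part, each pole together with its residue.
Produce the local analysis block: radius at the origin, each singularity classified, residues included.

Denominator factor (ξ**2 + 12*ξ/11 + 1/3): discriminant -52/363, complex-conjugate roots (-6/11) + ((1/33)*sqrt(39))*i and (-6/11) - ((1/33)*sqrt(39))*i; poles of order 1, moduli (1/3)*sqrt(3) and (1/3)*sqrt(3).
Denominator factor (ξ**2 - 5*ξ/7 + 5/11): discriminant -705/539, complex-conjugate roots (5/14) + ((1/154)*sqrt(7755))*i and (5/14) - ((1/154)*sqrt(7755))*i; poles of order 1, moduli (1/11)*sqrt(55) and (1/11)*sqrt(55).
The radius of convergence is the smallest modulus among the singular points: (1/3)*sqrt(3).
The factor ξ**2 + 12*ξ/11 + 1/3 splits as (ξ - a)(ξ - a') with a = (-6/11) - ((1/33)*sqrt(39))*i, a' = (-6/11) + ((1/33)*sqrt(39))*i. At the order-1 pole a set g(ξ) = (ξ - a)*f(ξ) = [-29/(31*(ξ**2 - 5*ξ/7 + 5/11))] / (ξ - a').
Simple pole: residue = g(a) at a = (-6/11) - ((1/33)*sqrt(39))*i, which is (-30728313/48752398) - ((103533045/316890587)*sqrt(39))*i.
The factor ξ**2 + 12*ξ/11 + 1/3 splits as (ξ - a)(ξ - a') with a = (-6/11) + ((1/33)*sqrt(39))*i, a' = (-6/11) - ((1/33)*sqrt(39))*i. At the order-1 pole a set g(ξ) = (ξ - a)*f(ξ) = [-29/(31*(ξ**2 - 5*ξ/7 + 5/11))] / (ξ - a').
Simple pole: residue = g(a) at a = (-6/11) + ((1/33)*sqrt(39))*i, which is (-30728313/48752398) + ((103533045/316890587)*sqrt(39))*i.
The factor ξ**2 - 5*ξ/7 + 5/11 splits as (ξ - a)(ξ - a') with a = (5/14) - ((1/154)*sqrt(7755))*i, a' = (5/14) + ((1/154)*sqrt(7755))*i. At the order-1 pole a set g(ξ) = (ξ - a)*f(ξ) = [-29/(31*(ξ**2 + 12*ξ/11 + 1/3))] / (ξ - a').
Simple pole: residue = g(a) at a = (5/14) - ((1/154)*sqrt(7755))*i, which is (30728313/48752398) - ((41585159/11456813530)*sqrt(7755))*i.
The factor ξ**2 - 5*ξ/7 + 5/11 splits as (ξ - a)(ξ - a') with a = (5/14) + ((1/154)*sqrt(7755))*i, a' = (5/14) - ((1/154)*sqrt(7755))*i. At the order-1 pole a set g(ξ) = (ξ - a)*f(ξ) = [-29/(31*(ξ**2 + 12*ξ/11 + 1/3))] / (ξ - a').
Simple pole: residue = g(a) at a = (5/14) + ((1/154)*sqrt(7755))*i, which is (30728313/48752398) + ((41585159/11456813530)*sqrt(7755))*i.
List the singular points by increasing real part (a conjugate pair: the negative imaginary part first).

Radius of convergence at 0: (1/3)*sqrt(3).
At (-6/11) - ((1/33)*sqrt(39))*i: a pole of order 1; residue (-30728313/48752398) - ((103533045/316890587)*sqrt(39))*i.
At (-6/11) + ((1/33)*sqrt(39))*i: a pole of order 1; residue (-30728313/48752398) + ((103533045/316890587)*sqrt(39))*i.
At (5/14) - ((1/154)*sqrt(7755))*i: a pole of order 1; residue (30728313/48752398) - ((41585159/11456813530)*sqrt(7755))*i.
At (5/14) + ((1/154)*sqrt(7755))*i: a pole of order 1; residue (30728313/48752398) + ((41585159/11456813530)*sqrt(7755))*i.


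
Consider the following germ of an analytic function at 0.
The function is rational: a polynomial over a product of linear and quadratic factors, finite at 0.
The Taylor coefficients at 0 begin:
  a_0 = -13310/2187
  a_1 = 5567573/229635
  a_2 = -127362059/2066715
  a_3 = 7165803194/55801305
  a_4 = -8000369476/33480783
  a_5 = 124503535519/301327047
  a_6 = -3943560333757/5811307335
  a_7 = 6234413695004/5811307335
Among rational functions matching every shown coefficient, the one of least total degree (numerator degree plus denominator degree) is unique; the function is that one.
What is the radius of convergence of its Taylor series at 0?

No rational of total degree below 4 reproduces all 8 coefficients; solving the [1/3] Pade equations on them gives f(λ) = (37*λ/35 - 10/3)/(λ + 9/11)**3, whose expansion matches every shown term.
Denominator factor (λ + 9/11)^3: pole of order 3 at -9/11, modulus 9/11.
The radius of convergence is the smallest modulus among the singular points: 9/11.

The radius of convergence is 9/11.


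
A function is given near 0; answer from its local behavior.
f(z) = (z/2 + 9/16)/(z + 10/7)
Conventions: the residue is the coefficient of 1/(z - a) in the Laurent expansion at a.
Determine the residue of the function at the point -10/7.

The residue is -17/112.

At the order-1 pole -10/7 set g(z) = (z - (-10/7))*f(z) = z/2 + 9/16.
Simple pole: residue = g(a) at a = -10/7, which is -17/112.


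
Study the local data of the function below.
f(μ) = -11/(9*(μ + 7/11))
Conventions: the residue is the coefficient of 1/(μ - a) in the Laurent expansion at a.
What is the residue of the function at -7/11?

The residue is -11/9.

At the order-1 pole -7/11 set g(μ) = (μ - (-7/11))*f(μ) = -11/9.
Simple pole: residue = g(a) at a = -7/11, which is -11/9.


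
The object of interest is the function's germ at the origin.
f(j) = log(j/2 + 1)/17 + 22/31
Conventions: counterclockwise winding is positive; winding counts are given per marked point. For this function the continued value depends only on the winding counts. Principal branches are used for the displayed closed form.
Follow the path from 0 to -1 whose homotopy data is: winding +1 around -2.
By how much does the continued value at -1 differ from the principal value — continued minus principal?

Continued minus principal equals (2/17)*pi*i.

The rational part is single-valued and drops out of the difference; each branch term changes only by its own monodromy.
(1/17)*log(1 - j/(-2)): each positive loop around -2 adds 2*pi*i to the log, so winding +1 contributes (1/17)*(1)*2*pi*i = (2/17)*pi*i.
Summing the contributions at j = -1 gives (2/17)*pi*i.


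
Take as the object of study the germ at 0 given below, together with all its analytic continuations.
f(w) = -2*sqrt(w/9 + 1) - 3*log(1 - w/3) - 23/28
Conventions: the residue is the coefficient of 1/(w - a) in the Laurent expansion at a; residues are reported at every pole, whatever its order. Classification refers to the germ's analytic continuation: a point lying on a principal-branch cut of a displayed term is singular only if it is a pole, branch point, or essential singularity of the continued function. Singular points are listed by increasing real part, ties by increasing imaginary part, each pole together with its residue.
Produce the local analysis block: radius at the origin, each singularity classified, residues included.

Branch term (-2)*sqrt(1 - w/(-9)): its argument vanishes at w = -9, a square-root branch point, modulus 9.
Branch term (-3)*log(1 - w/(3)): its argument vanishes at w = 3, a logarithmic branch point, modulus 3.
The radius of convergence is the smallest modulus among the singular points: 3.
List the singular points by increasing real part (a conjugate pair: the negative imaginary part first).

Radius of convergence at 0: 3.
At -9: an algebraic (square-root) branch point.
At 3: a logarithmic branch point.


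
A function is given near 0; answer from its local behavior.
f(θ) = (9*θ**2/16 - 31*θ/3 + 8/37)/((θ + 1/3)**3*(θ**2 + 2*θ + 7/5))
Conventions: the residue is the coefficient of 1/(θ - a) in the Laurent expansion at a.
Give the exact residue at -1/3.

The residue is 429756795/16242112.

At the order-3 pole -1/3 set g(θ) = (θ - (-1/3))^3*f(θ) = (9*θ**2/16 - 31*θ/3 + 8/37)/(θ**2 + 2*θ + 7/5).
Order-3 pole: residue = g''(a)/2; g''(-1/3) = 429756795/8121056, so the residue is 429756795/16242112.


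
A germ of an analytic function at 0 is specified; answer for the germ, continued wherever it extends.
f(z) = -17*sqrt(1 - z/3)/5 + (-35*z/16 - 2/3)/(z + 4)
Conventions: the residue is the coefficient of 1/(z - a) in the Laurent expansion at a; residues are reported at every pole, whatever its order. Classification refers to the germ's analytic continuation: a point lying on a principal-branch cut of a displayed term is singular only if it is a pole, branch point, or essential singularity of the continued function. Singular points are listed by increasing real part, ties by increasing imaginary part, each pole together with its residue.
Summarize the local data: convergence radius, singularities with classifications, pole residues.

Radius of convergence at 0: 3.
At -4: a pole of order 1; residue 97/12.
At 3: an algebraic (square-root) branch point.

Denominator factor (z + 4): pole of order 1 at -4, modulus 4.
Branch term (-17/5)*sqrt(1 - z/(3)): its argument vanishes at z = 3, a square-root branch point, modulus 3.
The radius of convergence is the smallest modulus among the singular points: 3.
The branch term is analytic at -4 and contributes nothing to the residue; only the rational part matters.
At the order-1 pole -4 set g(z) = (z - (-4))*(rational part) = -35*z/16 - 2/3.
Simple pole: residue = g(a) at a = -4, which is 97/12.
List the singular points by increasing real part (a conjugate pair: the negative imaginary part first).


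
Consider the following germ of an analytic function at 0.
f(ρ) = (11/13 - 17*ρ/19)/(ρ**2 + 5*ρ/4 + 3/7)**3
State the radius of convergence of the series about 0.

Denominator factor (ρ**2 + 5*ρ/4 + 3/7)^3: discriminant -17/112, complex-conjugate roots (-5/8) + ((1/56)*sqrt(119))*i and (-5/8) - ((1/56)*sqrt(119))*i; poles of order 3, moduli (1/7)*sqrt(21) and (1/7)*sqrt(21).
The radius of convergence is the smallest modulus among the singular points: (1/7)*sqrt(21).

The radius of convergence is (1/7)*sqrt(21).


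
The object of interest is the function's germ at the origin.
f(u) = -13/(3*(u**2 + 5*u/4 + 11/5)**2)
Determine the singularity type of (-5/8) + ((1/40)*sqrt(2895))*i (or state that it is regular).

The denominator factor u**2 + 5*u/4 + 11/5 vanishes at (-5/8) + ((1/40)*sqrt(2895))*i and appears to the power 2; the numerator there equals -13/3, nonzero, and no other factor vanishes.
Hence a pole whose order is the multiplicity, 2.

The point is a pole of order 2.


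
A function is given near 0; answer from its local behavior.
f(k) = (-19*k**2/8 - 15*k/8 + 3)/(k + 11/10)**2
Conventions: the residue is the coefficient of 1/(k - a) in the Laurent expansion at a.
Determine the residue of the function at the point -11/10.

The residue is 67/20.

At the order-2 pole -11/10 set g(k) = (k - (-11/10))^2*f(k) = -19*k**2/8 - 15*k/8 + 3.
Order-2 pole: residue = g'(a); g'(-11/10) = 67/20, so the residue is 67/20.


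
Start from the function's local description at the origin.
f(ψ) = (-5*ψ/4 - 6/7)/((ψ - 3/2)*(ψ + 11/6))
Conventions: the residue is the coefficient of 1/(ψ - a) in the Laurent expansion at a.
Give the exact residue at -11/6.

At the order-1 pole -11/6 set g(ψ) = (ψ - (-11/6))*f(ψ) = (-5*ψ/4 - 6/7)/(ψ - 3/2).
Simple pole: residue = g(a) at a = -11/6, which is -241/560.

The residue is -241/560.


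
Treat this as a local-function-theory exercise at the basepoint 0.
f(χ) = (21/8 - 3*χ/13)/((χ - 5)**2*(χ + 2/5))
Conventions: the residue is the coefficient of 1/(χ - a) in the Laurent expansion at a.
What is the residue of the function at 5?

At the order-2 pole 5 set g(χ) = (χ - (5))^2*f(χ) = (21/8 - 3*χ/13)/(χ + 2/5).
Order-2 pole: residue = g'(a); g'(5) = -785/8424, so the residue is -785/8424.

The residue is -785/8424.


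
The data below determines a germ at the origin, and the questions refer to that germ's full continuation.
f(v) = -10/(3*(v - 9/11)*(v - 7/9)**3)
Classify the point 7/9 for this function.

The denominator factor v - 7/9 vanishes at 7/9 and appears to the power 3; the numerator there equals -10/3, nonzero, and no other factor vanishes.
Hence a pole whose order is the multiplicity, 3.

The point is a pole of order 3.


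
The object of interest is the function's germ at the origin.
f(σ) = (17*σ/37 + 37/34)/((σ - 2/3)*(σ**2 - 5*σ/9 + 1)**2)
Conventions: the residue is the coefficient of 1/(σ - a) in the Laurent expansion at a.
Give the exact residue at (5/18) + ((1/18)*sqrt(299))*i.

The residue is (-1278909/2115956) + ((2817005931/189168582356)*sqrt(299))*i.

The factor σ**2 - 5*σ/9 + 1 splits as (σ - a)(σ - a') with a = (5/18) + ((1/18)*sqrt(299))*i, a' = (5/18) - ((1/18)*sqrt(299))*i. At the order-2 pole a set g(σ) = (σ - a)^2*f(σ) = [(17*σ/37 + 37/34)/(σ - 2/3)] / (σ - a')^2.
Order-2 pole: residue = g'(a); g'((5/18) + ((1/18)*sqrt(299))*i) = (-1278909/2115956) + ((2817005931/189168582356)*sqrt(299))*i, so the residue is (-1278909/2115956) + ((2817005931/189168582356)*sqrt(299))*i.


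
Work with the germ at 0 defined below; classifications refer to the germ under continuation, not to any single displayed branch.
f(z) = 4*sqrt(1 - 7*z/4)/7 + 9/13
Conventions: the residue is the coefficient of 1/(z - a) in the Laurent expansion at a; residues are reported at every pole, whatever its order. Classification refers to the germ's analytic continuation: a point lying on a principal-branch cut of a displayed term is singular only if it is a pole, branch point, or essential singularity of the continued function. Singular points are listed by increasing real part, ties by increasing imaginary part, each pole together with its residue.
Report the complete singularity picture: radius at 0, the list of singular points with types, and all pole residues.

Radius of convergence at 0: 4/7.
At 4/7: an algebraic (square-root) branch point.

Branch term (4/7)*sqrt(1 - z/(4/7)): its argument vanishes at z = 4/7, a square-root branch point, modulus 4/7.
The radius of convergence is the smallest modulus among the singular points: 4/7.


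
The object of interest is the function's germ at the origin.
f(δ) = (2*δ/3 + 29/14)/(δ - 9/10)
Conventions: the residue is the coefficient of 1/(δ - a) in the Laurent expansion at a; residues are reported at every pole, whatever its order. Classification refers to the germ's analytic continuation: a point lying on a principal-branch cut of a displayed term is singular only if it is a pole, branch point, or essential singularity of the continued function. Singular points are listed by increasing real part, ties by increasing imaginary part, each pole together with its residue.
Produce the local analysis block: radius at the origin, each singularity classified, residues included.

Radius of convergence at 0: 9/10.
At 9/10: a pole of order 1; residue 187/70.

Denominator factor (δ - 9/10): pole of order 1 at 9/10, modulus 9/10.
The radius of convergence is the smallest modulus among the singular points: 9/10.
At the order-1 pole 9/10 set g(δ) = (δ - (9/10))*f(δ) = 2*δ/3 + 29/14.
Simple pole: residue = g(a) at a = 9/10, which is 187/70.


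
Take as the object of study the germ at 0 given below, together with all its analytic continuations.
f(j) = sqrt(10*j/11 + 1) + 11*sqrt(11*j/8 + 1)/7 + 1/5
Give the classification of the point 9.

There is no denominator, hence no pole anywhere.
Branch term sqrt(1 - j/(-11/10)): argument at 9 is 101/11, nonzero, so 9 is not its branch point (a point on a principal cut is still regular for the continued germ).
Branch term sqrt(1 - j/(-8/11)): argument at 9 is 107/8, nonzero, so 9 is not its branch point (a point on a principal cut is still regular for the continued germ).
So the germ continues analytically to 9.

The point is a regular point.


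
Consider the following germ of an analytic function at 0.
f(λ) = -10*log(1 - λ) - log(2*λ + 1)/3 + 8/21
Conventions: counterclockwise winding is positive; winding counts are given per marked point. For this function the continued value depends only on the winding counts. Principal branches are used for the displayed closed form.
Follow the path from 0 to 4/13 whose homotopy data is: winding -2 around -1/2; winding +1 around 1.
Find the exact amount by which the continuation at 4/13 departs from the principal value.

The rational part is single-valued and drops out of the difference; each branch term changes only by its own monodromy.
(-10)*log(1 - λ/(1)): each positive loop around 1 adds 2*pi*i to the log, so winding +1 contributes (-10)*(1)*2*pi*i = -(20)*pi*i.
(-1/3)*log(1 - λ/(-1/2)): each positive loop around -1/2 adds 2*pi*i to the log, so winding -2 contributes (-1/3)*(-2)*2*pi*i = (4/3)*pi*i.
Summing the contributions at λ = 4/13 gives -(56/3)*pi*i.

Continued minus principal equals -(56/3)*pi*i.


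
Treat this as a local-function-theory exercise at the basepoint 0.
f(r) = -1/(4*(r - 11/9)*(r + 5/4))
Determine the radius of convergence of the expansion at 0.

The radius of convergence is 11/9.

Denominator factor (r + 5/4): pole of order 1 at -5/4, modulus 5/4.
Denominator factor (r - 11/9): pole of order 1 at 11/9, modulus 11/9.
The radius of convergence is the smallest modulus among the singular points: 11/9.


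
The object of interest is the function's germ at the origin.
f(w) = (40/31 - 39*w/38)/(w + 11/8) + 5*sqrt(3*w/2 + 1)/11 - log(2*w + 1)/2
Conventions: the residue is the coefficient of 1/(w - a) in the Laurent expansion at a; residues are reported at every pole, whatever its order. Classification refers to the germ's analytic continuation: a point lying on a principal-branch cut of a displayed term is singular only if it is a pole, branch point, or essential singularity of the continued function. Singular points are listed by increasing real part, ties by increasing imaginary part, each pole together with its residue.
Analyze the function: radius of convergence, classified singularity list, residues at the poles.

Radius of convergence at 0: 1/2.
At -11/8: a pole of order 1; residue 25459/9424.
At -2/3: an algebraic (square-root) branch point.
At -1/2: a logarithmic branch point.

Denominator factor (w + 11/8): pole of order 1 at -11/8, modulus 11/8.
Branch term (-1/2)*log(1 - w/(-1/2)): its argument vanishes at w = -1/2, a logarithmic branch point, modulus 1/2.
Branch term (5/11)*sqrt(1 - w/(-2/3)): its argument vanishes at w = -2/3, a square-root branch point, modulus 2/3.
The radius of convergence is the smallest modulus among the singular points: 1/2.
The branch terms are analytic at -11/8 and contribute nothing to the residue; only the rational part matters.
At the order-1 pole -11/8 set g(w) = (w - (-11/8))*(rational part) = 40/31 - 39*w/38.
Simple pole: residue = g(a) at a = -11/8, which is 25459/9424.
List the singular points by increasing real part (a conjugate pair: the negative imaginary part first).


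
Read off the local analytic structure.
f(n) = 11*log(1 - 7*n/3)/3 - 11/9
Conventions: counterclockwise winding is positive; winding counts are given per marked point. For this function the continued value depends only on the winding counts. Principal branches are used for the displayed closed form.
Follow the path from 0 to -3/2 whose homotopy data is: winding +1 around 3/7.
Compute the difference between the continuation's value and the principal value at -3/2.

Continued minus principal equals (22/3)*pi*i.

The rational part is single-valued and drops out of the difference; each branch term changes only by its own monodromy.
(11/3)*log(1 - n/(3/7)): each positive loop around 3/7 adds 2*pi*i to the log, so winding +1 contributes (11/3)*(1)*2*pi*i = (22/3)*pi*i.
Summing the contributions at n = -3/2 gives (22/3)*pi*i.


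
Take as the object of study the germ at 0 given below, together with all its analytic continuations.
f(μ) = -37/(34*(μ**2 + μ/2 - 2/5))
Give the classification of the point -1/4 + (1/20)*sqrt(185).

The denominator factor μ**2 + μ/2 - 2/5 vanishes at -1/4 + (1/20)*sqrt(185) and appears to the power 1; the numerator there equals -37/34, nonzero, and no other factor vanishes.
Hence a pole whose order is the multiplicity, 1.

The point is a pole of order 1.


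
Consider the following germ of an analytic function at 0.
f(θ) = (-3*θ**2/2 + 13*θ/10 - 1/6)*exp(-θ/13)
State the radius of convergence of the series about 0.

The factor exp(-θ/13) is entire and contributes no finite singular point.
The polynomial part has no poles.
No finite singular points: the Taylor series at 0 converges everywhere.

The radius of convergence is infinite.


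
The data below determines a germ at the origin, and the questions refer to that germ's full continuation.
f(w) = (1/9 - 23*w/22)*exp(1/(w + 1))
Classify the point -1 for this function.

The exponent 1/(w - (-1)) has a pole at -1, so exp(1/(w - (-1))) takes every nonzero value near it: an essential singularity (not a pole of any order).

The point is an essential singularity.


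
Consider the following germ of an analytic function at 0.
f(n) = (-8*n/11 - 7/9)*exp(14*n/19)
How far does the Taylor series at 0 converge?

The factor exp(14*n/19) is entire and contributes no finite singular point.
The polynomial part has no poles.
No finite singular points: the Taylor series at 0 converges everywhere.

The radius of convergence is infinite.


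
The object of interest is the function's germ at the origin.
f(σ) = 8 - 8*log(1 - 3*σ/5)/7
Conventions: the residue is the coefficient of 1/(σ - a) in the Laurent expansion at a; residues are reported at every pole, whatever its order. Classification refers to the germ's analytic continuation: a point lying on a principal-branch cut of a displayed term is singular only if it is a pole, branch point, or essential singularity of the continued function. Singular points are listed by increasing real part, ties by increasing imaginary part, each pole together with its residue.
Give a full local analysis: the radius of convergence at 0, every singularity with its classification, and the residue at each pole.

Branch term (-8/7)*log(1 - σ/(5/3)): its argument vanishes at σ = 5/3, a logarithmic branch point, modulus 5/3.
The radius of convergence is the smallest modulus among the singular points: 5/3.

Radius of convergence at 0: 5/3.
At 5/3: a logarithmic branch point.


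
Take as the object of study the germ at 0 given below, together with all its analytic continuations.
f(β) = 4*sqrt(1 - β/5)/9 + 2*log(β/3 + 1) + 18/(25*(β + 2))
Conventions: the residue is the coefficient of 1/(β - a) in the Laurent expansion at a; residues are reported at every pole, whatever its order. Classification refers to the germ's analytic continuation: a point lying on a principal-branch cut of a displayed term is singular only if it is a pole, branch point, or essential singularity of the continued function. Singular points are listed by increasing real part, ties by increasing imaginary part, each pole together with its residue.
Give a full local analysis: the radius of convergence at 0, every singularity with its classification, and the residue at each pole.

Radius of convergence at 0: 2.
At -3: a logarithmic branch point.
At -2: a pole of order 1; residue 18/25.
At 5: an algebraic (square-root) branch point.

Denominator factor (β + 2): pole of order 1 at -2, modulus 2.
Branch term (4/9)*sqrt(1 - β/(5)): its argument vanishes at β = 5, a square-root branch point, modulus 5.
Branch term (2)*log(1 - β/(-3)): its argument vanishes at β = -3, a logarithmic branch point, modulus 3.
The radius of convergence is the smallest modulus among the singular points: 2.
The branch terms are analytic at -2 and contribute nothing to the residue; only the rational part matters.
At the order-1 pole -2 set g(β) = (β - (-2))*(rational part) = 18/25.
Simple pole: residue = g(a) at a = -2, which is 18/25.
List the singular points by increasing real part (a conjugate pair: the negative imaginary part first).


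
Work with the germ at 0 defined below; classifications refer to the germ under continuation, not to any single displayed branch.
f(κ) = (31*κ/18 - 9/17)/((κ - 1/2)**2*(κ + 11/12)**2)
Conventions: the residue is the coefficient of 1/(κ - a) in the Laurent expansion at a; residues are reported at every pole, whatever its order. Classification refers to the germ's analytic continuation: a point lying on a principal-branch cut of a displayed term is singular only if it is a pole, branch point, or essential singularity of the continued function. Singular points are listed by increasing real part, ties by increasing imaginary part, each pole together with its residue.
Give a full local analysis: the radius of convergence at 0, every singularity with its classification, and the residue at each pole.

Radius of convergence at 0: 1/2.
At -11/12: a pole of order 2; residue -52184/83521.
At 1/2: a pole of order 2; residue 52184/83521.

Denominator factor (κ + 11/12)^2: pole of order 2 at -11/12, modulus 11/12.
Denominator factor (κ - 1/2)^2: pole of order 2 at 1/2, modulus 1/2.
The radius of convergence is the smallest modulus among the singular points: 1/2.
At the order-2 pole -11/12 set g(κ) = (κ - (-11/12))^2*f(κ) = (31*κ/18 - 9/17)/(κ - 1/2)**2.
Order-2 pole: residue = g'(a); g'(-11/12) = -52184/83521, so the residue is -52184/83521.
At the order-2 pole 1/2 set g(κ) = (κ - (1/2))^2*f(κ) = (31*κ/18 - 9/17)/(κ + 11/12)**2.
Order-2 pole: residue = g'(a); g'(1/2) = 52184/83521, so the residue is 52184/83521.
List the singular points by increasing real part (a conjugate pair: the negative imaginary part first).


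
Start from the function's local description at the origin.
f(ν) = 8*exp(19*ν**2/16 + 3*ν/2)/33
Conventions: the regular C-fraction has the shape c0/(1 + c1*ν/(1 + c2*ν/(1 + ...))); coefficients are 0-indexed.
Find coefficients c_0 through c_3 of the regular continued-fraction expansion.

The regular C-fraction coefficients are [8/33, -3/2, -1/24, 469/24].

Taylor coefficients (expand at 0): a_0 = 8/33, a_1 = 4/11, a_2 = 37/66, a_3 = 25/44.
c0 = a_0 = 8/33. Peel one level at a time: if S = 1 + c*ν/S' with S'(0) = 1, then c is the ν-coefficient of S and S' = c*ν/(S - 1).
S_1 = c0/f = 1 + (-3/2)*ν + (-1/16)*ν^2 + ...; c1 = -3/2.
S_2 = c1*ν/(S_1 - 1) = 1 + (-1/24)*ν + (469/576)*ν^2 + ...; c2 = -1/24.
S_3 = c2*ν/(S_2 - 1) = 1 + (469/24)*ν + ...; c3 = 469/24.


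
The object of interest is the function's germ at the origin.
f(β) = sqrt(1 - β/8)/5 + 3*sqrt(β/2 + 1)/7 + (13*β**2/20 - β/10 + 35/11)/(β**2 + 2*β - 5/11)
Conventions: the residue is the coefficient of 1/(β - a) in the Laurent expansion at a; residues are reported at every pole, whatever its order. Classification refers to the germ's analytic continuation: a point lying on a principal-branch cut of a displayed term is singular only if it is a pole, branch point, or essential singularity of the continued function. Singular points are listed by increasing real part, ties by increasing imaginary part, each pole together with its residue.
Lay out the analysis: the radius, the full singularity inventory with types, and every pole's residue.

Denominator factor (β**2 + 2*β - 5/11): discriminant 64/11, real irrational roots -1 + (4/11)*sqrt(11) and -1 - (4/11)*sqrt(11); poles of order 1, moduli -1 + (4/11)*sqrt(11) and 1 + (4/11)*sqrt(11).
Branch term (1/5)*sqrt(1 - β/(8)): its argument vanishes at β = 8, a square-root branch point, modulus 8.
Branch term (3/7)*sqrt(1 - β/(-2)): its argument vanishes at β = -2, a square-root branch point, modulus 2.
The radius of convergence is the smallest modulus among the singular points: -1 + (4/11)*sqrt(11).
The branch terms are analytic at -1 - (4/11)*sqrt(11) and contribute nothing to the residue; only the rational part matters.
The factor β**2 + 2*β - 5/11 splits as (β - a)(β - a') with a = -1 - (4/11)*sqrt(11), a' = -1 + (4/11)*sqrt(11). At the order-1 pole a set g(β) = (β - a)*(rational part) = [13*β**2/20 - β/10 + 35/11] / (β - a').
Simple pole: residue = g(a) at a = -1 - (4/11)*sqrt(11), which is -7/10 - (1073/1760)*sqrt(11).
The branch terms are analytic at -1 + (4/11)*sqrt(11) and contribute nothing to the residue; only the rational part matters.
The factor β**2 + 2*β - 5/11 splits as (β - a)(β - a') with a = -1 + (4/11)*sqrt(11), a' = -1 - (4/11)*sqrt(11). At the order-1 pole a set g(β) = (β - a)*(rational part) = [13*β**2/20 - β/10 + 35/11] / (β - a').
Simple pole: residue = g(a) at a = -1 + (4/11)*sqrt(11), which is -7/10 + (1073/1760)*sqrt(11).
List the singular points by increasing real part (a conjugate pair: the negative imaginary part first).

Radius of convergence at 0: -1 + (4/11)*sqrt(11).
At -1 - (4/11)*sqrt(11): a pole of order 1; residue -7/10 - (1073/1760)*sqrt(11).
At -2: an algebraic (square-root) branch point.
At -1 + (4/11)*sqrt(11): a pole of order 1; residue -7/10 + (1073/1760)*sqrt(11).
At 8: an algebraic (square-root) branch point.


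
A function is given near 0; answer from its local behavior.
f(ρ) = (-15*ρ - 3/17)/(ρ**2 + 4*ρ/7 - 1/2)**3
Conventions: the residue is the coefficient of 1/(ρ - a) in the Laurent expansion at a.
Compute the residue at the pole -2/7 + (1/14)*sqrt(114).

The factor ρ**2 + 4*ρ/7 - 1/2 splits as (ρ - a)(ρ - a') with a = -2/7 + (1/14)*sqrt(114), a' = -2/7 - (1/14)*sqrt(114). At the order-3 pole a set g(ρ) = (ρ - a)^3*f(ρ) = [-15*ρ - 3/17] / (ρ - a')^3.
Order-3 pole: residue = g''(a)/2; g''(-2/7 + (1/14)*sqrt(114)) = (391363/699618)*sqrt(114), so the residue is (391363/1399236)*sqrt(114).

The residue is (391363/1399236)*sqrt(114).


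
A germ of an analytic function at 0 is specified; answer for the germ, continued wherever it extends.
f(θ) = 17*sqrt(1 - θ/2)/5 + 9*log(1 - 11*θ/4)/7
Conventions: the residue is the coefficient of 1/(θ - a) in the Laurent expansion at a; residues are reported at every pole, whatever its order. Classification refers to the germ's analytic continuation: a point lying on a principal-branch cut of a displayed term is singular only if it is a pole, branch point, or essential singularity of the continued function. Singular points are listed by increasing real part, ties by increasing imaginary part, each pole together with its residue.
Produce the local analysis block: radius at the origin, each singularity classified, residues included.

Branch term (17/5)*sqrt(1 - θ/(2)): its argument vanishes at θ = 2, a square-root branch point, modulus 2.
Branch term (9/7)*log(1 - θ/(4/11)): its argument vanishes at θ = 4/11, a logarithmic branch point, modulus 4/11.
The radius of convergence is the smallest modulus among the singular points: 4/11.
List the singular points by increasing real part (a conjugate pair: the negative imaginary part first).

Radius of convergence at 0: 4/11.
At 4/11: a logarithmic branch point.
At 2: an algebraic (square-root) branch point.


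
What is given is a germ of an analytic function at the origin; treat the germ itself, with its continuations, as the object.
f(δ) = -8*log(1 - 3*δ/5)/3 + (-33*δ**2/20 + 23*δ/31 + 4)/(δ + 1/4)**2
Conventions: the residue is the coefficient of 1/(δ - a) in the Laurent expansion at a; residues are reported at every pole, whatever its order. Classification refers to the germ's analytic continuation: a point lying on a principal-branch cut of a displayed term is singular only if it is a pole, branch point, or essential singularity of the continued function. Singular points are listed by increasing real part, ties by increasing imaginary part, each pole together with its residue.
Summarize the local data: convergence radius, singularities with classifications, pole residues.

Denominator factor (δ + 1/4)^2: pole of order 2 at -1/4, modulus 1/4.
Branch term (-8/3)*log(1 - δ/(5/3)): its argument vanishes at δ = 5/3, a logarithmic branch point, modulus 5/3.
The radius of convergence is the smallest modulus among the singular points: 1/4.
The branch term is analytic at -1/4 and contributes nothing to the residue; only the rational part matters.
At the order-2 pole -1/4 set g(δ) = (δ - (-1/4))^2*(rational part) = -33*δ**2/20 + 23*δ/31 + 4.
Order-2 pole: residue = g'(a); g'(-1/4) = 1943/1240, so the residue is 1943/1240.
List the singular points by increasing real part (a conjugate pair: the negative imaginary part first).

Radius of convergence at 0: 1/4.
At -1/4: a pole of order 2; residue 1943/1240.
At 5/3: a logarithmic branch point.


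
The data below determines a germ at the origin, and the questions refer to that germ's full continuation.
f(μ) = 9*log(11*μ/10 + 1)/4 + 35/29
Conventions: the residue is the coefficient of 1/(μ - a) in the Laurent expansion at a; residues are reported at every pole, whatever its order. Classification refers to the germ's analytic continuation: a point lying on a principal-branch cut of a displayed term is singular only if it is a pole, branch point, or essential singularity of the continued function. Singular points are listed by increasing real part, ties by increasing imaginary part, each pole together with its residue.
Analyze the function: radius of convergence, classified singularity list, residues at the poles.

Branch term (9/4)*log(1 - μ/(-10/11)): its argument vanishes at μ = -10/11, a logarithmic branch point, modulus 10/11.
The radius of convergence is the smallest modulus among the singular points: 10/11.

Radius of convergence at 0: 10/11.
At -10/11: a logarithmic branch point.


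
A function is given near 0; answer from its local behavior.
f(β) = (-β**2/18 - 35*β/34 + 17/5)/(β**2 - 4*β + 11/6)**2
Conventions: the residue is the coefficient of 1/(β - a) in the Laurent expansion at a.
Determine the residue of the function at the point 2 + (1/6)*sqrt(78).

The residue is -(11377/1034280)*sqrt(78).


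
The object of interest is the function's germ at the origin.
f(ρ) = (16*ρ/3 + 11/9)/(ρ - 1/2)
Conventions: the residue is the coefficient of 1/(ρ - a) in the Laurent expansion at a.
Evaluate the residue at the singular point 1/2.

At the order-1 pole 1/2 set g(ρ) = (ρ - (1/2))*f(ρ) = 16*ρ/3 + 11/9.
Simple pole: residue = g(a) at a = 1/2, which is 35/9.

The residue is 35/9.


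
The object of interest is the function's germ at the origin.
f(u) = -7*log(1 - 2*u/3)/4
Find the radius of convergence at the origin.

The radius of convergence is 3/2.

Branch term (-7/4)*log(1 - u/(3/2)): its argument vanishes at u = 3/2, a logarithmic branch point, modulus 3/2.
The radius of convergence is the smallest modulus among the singular points: 3/2.


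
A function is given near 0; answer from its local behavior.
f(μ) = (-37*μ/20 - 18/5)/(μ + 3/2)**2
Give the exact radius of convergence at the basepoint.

The radius of convergence is 3/2.

Denominator factor (μ + 3/2)^2: pole of order 2 at -3/2, modulus 3/2.
The radius of convergence is the smallest modulus among the singular points: 3/2.


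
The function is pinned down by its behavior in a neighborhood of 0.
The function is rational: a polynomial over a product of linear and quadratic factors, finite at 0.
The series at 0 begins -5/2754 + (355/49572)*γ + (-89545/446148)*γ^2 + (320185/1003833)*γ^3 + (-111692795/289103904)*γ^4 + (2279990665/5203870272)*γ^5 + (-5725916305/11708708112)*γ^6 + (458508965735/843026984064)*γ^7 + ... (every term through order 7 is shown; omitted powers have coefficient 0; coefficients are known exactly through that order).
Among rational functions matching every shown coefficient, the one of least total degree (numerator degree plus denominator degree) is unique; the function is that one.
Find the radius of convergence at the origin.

The radius of convergence is 9/10.

No rational of total degree below 6 reproduces all 8 coefficients; solving the [2/4] Pade equations on them gives f(γ) = (-37*γ**2 + 14*γ/17 - 6/17)/((γ + 9/10)*(γ + 6)**3), whose expansion matches every shown term.
Denominator factor (γ + 6)^3: pole of order 3 at -6, modulus 6.
Denominator factor (γ + 9/10): pole of order 1 at -9/10, modulus 9/10.
The radius of convergence is the smallest modulus among the singular points: 9/10.


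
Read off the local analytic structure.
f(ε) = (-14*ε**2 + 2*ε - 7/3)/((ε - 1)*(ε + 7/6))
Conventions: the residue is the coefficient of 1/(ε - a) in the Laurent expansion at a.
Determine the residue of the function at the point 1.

The residue is -86/13.

At the order-1 pole 1 set g(ε) = (ε - (1))*f(ε) = (-14*ε**2 + 2*ε - 7/3)/(ε + 7/6).
Simple pole: residue = g(a) at a = 1, which is -86/13.


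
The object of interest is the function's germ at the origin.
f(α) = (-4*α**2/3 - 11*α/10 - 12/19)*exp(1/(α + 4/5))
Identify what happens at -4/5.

The point is an essential singularity.

The exponent 1/(α - (-4/5)) has a pole at -4/5, so exp(1/(α - (-4/5))) takes every nonzero value near it: an essential singularity (not a pole of any order).


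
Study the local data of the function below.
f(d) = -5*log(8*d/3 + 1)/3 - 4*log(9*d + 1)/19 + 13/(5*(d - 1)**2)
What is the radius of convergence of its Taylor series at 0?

The radius of convergence is 1/9.

Denominator factor (d - 1)^2: pole of order 2 at 1, modulus 1.
Branch term (-4/19)*log(1 - d/(-1/9)): its argument vanishes at d = -1/9, a logarithmic branch point, modulus 1/9.
Branch term (-5/3)*log(1 - d/(-3/8)): its argument vanishes at d = -3/8, a logarithmic branch point, modulus 3/8.
The radius of convergence is the smallest modulus among the singular points: 1/9.


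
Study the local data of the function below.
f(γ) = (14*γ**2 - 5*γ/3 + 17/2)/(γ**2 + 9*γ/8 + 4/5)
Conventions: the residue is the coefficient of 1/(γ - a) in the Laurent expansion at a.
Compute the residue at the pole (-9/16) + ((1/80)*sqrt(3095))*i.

The factor γ**2 + 9*γ/8 + 4/5 splits as (γ - a)(γ - a') with a = (-9/16) + ((1/80)*sqrt(3095))*i, a' = (-9/16) - ((1/80)*sqrt(3095))*i. At the order-1 pole a set g(γ) = (γ - a)*f(γ) = [14*γ**2 - 5*γ/3 + 17/2] / (γ - a').
Simple pole: residue = g(a) at a = (-9/16) + ((1/80)*sqrt(3095))*i, which is (-209/24) - ((2271/24760)*sqrt(3095))*i.

The residue is (-209/24) - ((2271/24760)*sqrt(3095))*i.


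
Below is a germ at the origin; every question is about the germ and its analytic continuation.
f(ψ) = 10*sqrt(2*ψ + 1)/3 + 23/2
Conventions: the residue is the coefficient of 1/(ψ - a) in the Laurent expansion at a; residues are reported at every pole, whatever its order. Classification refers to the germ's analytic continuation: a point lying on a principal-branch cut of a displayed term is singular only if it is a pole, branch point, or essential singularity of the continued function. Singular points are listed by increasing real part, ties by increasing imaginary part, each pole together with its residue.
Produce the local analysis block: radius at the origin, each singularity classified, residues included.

Branch term (10/3)*sqrt(1 - ψ/(-1/2)): its argument vanishes at ψ = -1/2, a square-root branch point, modulus 1/2.
The radius of convergence is the smallest modulus among the singular points: 1/2.

Radius of convergence at 0: 1/2.
At -1/2: an algebraic (square-root) branch point.


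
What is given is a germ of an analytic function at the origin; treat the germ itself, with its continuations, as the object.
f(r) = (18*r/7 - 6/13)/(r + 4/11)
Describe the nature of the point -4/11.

The denominator factor r + 4/11 vanishes at -4/11 and appears to the power 1; the numerator there equals -1398/1001, nonzero, and no other factor vanishes.
Hence a pole whose order is the multiplicity, 1.

The point is a pole of order 1.


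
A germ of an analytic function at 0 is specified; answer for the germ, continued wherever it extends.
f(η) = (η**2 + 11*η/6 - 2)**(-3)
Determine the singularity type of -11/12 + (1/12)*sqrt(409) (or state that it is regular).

The point is a pole of order 3.

The denominator factor η**2 + 11*η/6 - 2 vanishes at -11/12 + (1/12)*sqrt(409) and appears to the power 3; the numerator there equals 1, nonzero, and no other factor vanishes.
Hence a pole whose order is the multiplicity, 3.


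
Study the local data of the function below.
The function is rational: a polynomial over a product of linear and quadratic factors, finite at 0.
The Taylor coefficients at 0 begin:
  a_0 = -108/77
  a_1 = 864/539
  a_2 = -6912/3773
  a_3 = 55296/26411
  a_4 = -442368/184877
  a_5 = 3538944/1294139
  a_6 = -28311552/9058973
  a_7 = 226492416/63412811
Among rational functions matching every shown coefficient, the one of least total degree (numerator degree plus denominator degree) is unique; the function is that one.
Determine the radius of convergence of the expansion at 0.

No rational of total degree below 1 reproduces all 8 coefficients; solving the [0/1] Pade equations on them gives f(ε) = -27/(22*(ε + 7/8)), whose expansion matches every shown term.
Denominator factor (ε + 7/8): pole of order 1 at -7/8, modulus 7/8.
The radius of convergence is the smallest modulus among the singular points: 7/8.

The radius of convergence is 7/8.
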